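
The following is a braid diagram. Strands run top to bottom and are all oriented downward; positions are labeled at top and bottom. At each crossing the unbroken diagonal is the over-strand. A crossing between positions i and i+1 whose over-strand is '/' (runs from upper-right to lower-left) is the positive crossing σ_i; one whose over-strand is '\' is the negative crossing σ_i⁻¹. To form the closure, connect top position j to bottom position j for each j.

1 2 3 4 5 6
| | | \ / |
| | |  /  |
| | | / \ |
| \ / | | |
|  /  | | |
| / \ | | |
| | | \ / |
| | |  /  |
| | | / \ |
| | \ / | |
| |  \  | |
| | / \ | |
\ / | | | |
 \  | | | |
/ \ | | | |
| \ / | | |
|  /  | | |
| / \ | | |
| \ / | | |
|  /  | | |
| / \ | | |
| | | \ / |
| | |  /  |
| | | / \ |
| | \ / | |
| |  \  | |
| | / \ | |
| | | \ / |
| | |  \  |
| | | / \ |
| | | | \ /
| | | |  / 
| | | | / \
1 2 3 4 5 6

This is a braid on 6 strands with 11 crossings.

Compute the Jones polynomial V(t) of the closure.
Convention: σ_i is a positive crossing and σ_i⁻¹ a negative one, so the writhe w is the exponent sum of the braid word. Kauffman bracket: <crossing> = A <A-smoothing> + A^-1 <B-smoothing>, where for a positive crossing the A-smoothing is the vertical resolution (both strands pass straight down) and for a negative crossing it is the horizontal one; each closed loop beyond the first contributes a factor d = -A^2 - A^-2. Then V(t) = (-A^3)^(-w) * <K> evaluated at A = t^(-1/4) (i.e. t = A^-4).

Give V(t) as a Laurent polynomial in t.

Reading the diagram top to bottom ('/'-over between positions i,i+1 = s_i, '\'-over = s_i^-1): braid word = s4 s2 s4 s3^-1 s1^-1 s2 s2 s4 s3^-1 s4^-1 s5.
The presented braid s4 s2 s4 s3^-1 s1^-1 s2 s2 s4 s3^-1 s4^-1 s5 on 6 strands reduces by inverse Markov moves (closure unchanged at each step):
  Destabilize: the word has the form β·s5 where s5 occurs only as the final letter (β ∈ B_5); drop it and the last strand → 5 strands.
  Deconjugate: the word is γ·β·γ⁻¹ with γ = s4 (prefix) and γ⁻¹ = s4^-1 (suffix); strip both.
Reduced to β = s2 s4 s3^-1 s1^-1 s2 s2 s4 s3^-1 on 5 strands, 8 crossings.
Compute on β:
Braid: s2 s4 s3^-1 s1^-1 s2 s2 s4 s3^-1 on 5 strands, 8 crossings.
Writhe w = (#positive) - (#negative) = 5 - 3 = 2.
State-sum expansion of <K>. There are 2^8 = 256 states.
For each crossing: s=0 is the vertical smoothing, s=1 horizontal. Crossing k contributes A^(sign_k * (1 - 2*s_k)); loop factor d = -A^2 - A^-2.
Tabulate the states by total A-exponent and number of loops L (A-exp: L × count):
  A^8: L=4 ×1
  A^6: L=3 ×7, L=5 ×1
  A^4: L=2 ×19, L=4 ×9
  A^2: L=1 ×19, L=3 ×35, L=5 ×2
  A^0: L=2 ×48, L=4 ×22
  A^-2: L=3 ×49, L=5 ×7
  A^-4: L=4 ×27, L=6 ×1
  A^-6: L=5 ×8
  A^-8: L=6 ×1
Each group contributes A^e * Σ count * d^(L-1):
Powers of d = -A^2 - A^-2: d^2 = A^4 + 2 + A^-4; d^3 = -A^6 - 3*A^2 - 3*A^-2 - A^-6; d^4 = A^8 + 4*A^4 + 6 + 4*A^-4 + A^-8; d^5 = -A^10 - 5*A^6 - 10*A^2 - 10*A^-2 - 5*A^-6 - A^-10.
  A^8 * (d^3) = -A^14 - 3*A^10 - 3*A^6 - A^2
  A^6 * (7*d^2 + d^4) = A^14 + 11*A^10 + 20*A^6 + 11*A^2 + A^-2
  A^4 * (19*d + 9*d^3) = -9*A^10 - 46*A^6 - 46*A^2 - 9*A^-2
  A^2 * (19 + 35*d^2 + 2*d^4) = 2*A^10 + 43*A^6 + 101*A^2 + 43*A^-2 + 2*A^-6
  A^0 * (48*d + 22*d^3) = -22*A^6 - 114*A^2 - 114*A^-2 - 22*A^-6
  A^-2 * (49*d^2 + 7*d^4) = 7*A^6 + 77*A^2 + 140*A^-2 + 77*A^-6 + 7*A^-10
  A^-4 * (27*d^3 + d^5) = -A^6 - 32*A^2 - 91*A^-2 - 91*A^-6 - 32*A^-10 - A^-14
  A^-6 * (8*d^4) = 8*A^2 + 32*A^-2 + 48*A^-6 + 32*A^-10 + 8*A^-14
  A^-8 * (d^5) = -A^2 - 5*A^-2 - 10*A^-6 - 10*A^-10 - 5*A^-14 - A^-18
Summing the groups: <K> = A^10 - 2*A^6 + 3*A^2 - 3*A^-2 + 4*A^-6 - 3*A^-10 + 2*A^-14 - A^-18
Normalise by the writhe: (-A^3)^(-w) = (-A^3)^(-2) = A^-6, so f(A) = A^-6 * <K> = A^4 - 2 + 3*A^-4 - 3*A^-8 + 4*A^-12 - 3*A^-16 + 2*A^-20 - A^-24.
Substitute A = t^(-1/4), i.e. A^e → t^(-e/4): V(t) = -t^6 + 2*t^5 - 3*t^4 + 4*t^3 - 3*t^2 + 3*t - 2 + t^-1

Answer: -t^6 + 2*t^5 - 3*t^4 + 4*t^3 - 3*t^2 + 3*t - 2 + t^-1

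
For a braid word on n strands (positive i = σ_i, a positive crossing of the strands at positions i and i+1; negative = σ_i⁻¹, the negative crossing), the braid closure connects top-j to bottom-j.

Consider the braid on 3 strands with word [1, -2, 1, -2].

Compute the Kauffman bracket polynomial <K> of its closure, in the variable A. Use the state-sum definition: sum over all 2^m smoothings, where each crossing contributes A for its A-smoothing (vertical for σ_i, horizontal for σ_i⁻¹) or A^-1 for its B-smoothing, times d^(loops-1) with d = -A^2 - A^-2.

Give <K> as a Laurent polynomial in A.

A^8 - A^4 + 1 - A^-4 + A^-8

Derivation:
Braid: s1 s2^-1 s1 s2^-1 on 3 strands, 4 crossings.
Writhe w = (#positive) - (#negative) = 2 - 2 = 0.
Computing the Kauffman bracket via state sum. There are 2^4 = 16 states.
For each crossing: s=0 is the vertical smoothing, s=1 horizontal. Crossing k contributes A^(sign_k * (1 - 2*s_k)); loop factor d = -A^2 - A^-2.
  state 0000: A-exp=+0, loops=3, term = A^0 * d^2
  state 0001: A-exp=+2, loops=2, term = A^2 * d^1
  state 0010: A-exp=-2, loops=2, term = A^-2 * d^1
  state 0011: A-exp=+0, loops=1, term = A^0 * d^0
  state 0100: A-exp=+2, loops=2, term = A^2 * d^1
  state 0101: A-exp=+4, loops=3, term = A^4 * d^2
  state 0110: A-exp=+0, loops=1, term = A^0 * d^0
  state 0111: A-exp=+2, loops=2, term = A^2 * d^1
  state 1000: A-exp=-2, loops=2, term = A^-2 * d^1
  state 1001: A-exp=+0, loops=1, term = A^0 * d^0
  state 1010: A-exp=-4, loops=3, term = A^-4 * d^2
  state 1011: A-exp=-2, loops=2, term = A^-2 * d^1
  state 1100: A-exp=+0, loops=1, term = A^0 * d^0
  state 1101: A-exp=+2, loops=2, term = A^2 * d^1
  state 1110: A-exp=-2, loops=2, term = A^-2 * d^1
  state 1111: A-exp=+0, loops=1, term = A^0 * d^0
Collect the terms by A-exponent (count of states per loop number):
Powers of d = -A^2 - A^-2: d^2 = A^4 + 2 + A^-4.
  A^4 * (d^2) = A^8 + 2*A^4 + 1
  A^2 * (4*d) = -4*A^4 - 4
  A^0 * (5 + d^2) = A^4 + 7 + A^-4
  A^-2 * (4*d) = -4 - 4*A^-4
  A^-4 * (d^2) = 1 + 2*A^-4 + A^-8
Summing the groups: <K> = A^8 - A^4 + 1 - A^-4 + A^-8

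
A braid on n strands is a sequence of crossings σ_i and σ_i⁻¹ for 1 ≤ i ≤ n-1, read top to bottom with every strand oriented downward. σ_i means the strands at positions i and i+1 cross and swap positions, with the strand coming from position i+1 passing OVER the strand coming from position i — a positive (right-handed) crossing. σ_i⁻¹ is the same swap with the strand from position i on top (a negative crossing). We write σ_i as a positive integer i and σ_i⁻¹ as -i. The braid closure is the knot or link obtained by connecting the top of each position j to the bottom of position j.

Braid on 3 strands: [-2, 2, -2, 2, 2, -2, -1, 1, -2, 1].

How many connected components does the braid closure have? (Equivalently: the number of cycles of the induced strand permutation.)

1

Derivation:
Track the strand permutation on 3 strands, starting from identity.
  step 1: s2^-1 swaps positions 2,3 -> [1 3 2]
  step 2: s2 swaps positions 2,3 -> [1 2 3]
  step 3: s2^-1 swaps positions 2,3 -> [1 3 2]
  step 4: s2 swaps positions 2,3 -> [1 2 3]
  step 5: s2 swaps positions 2,3 -> [1 3 2]
  step 6: s2^-1 swaps positions 2,3 -> [1 2 3]
  step 7: s1^-1 swaps positions 1,2 -> [2 1 3]
  step 8: s1 swaps positions 1,2 -> [1 2 3]
  step 9: s2^-1 swaps positions 2,3 -> [1 3 2]
  step 10: s1 swaps positions 1,2 -> [3 1 2]
Final permutation (position -> original strand): [3 1 2]
Closure components = cycle count of this permutation = 1.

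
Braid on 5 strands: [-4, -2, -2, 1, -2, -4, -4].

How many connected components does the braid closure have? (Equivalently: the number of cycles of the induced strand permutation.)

Track the strand permutation on 5 strands, starting from identity.
  step 1: s4^-1 swaps positions 4,5 -> [1 2 3 5 4]
  step 2: s2^-1 swaps positions 2,3 -> [1 3 2 5 4]
  step 3: s2^-1 swaps positions 2,3 -> [1 2 3 5 4]
  step 4: s1 swaps positions 1,2 -> [2 1 3 5 4]
  step 5: s2^-1 swaps positions 2,3 -> [2 3 1 5 4]
  step 6: s4^-1 swaps positions 4,5 -> [2 3 1 4 5]
  step 7: s4^-1 swaps positions 4,5 -> [2 3 1 5 4]
Final permutation (position -> original strand): [2 3 1 5 4]
Closure components = cycle count of this permutation = 2.

Answer: 2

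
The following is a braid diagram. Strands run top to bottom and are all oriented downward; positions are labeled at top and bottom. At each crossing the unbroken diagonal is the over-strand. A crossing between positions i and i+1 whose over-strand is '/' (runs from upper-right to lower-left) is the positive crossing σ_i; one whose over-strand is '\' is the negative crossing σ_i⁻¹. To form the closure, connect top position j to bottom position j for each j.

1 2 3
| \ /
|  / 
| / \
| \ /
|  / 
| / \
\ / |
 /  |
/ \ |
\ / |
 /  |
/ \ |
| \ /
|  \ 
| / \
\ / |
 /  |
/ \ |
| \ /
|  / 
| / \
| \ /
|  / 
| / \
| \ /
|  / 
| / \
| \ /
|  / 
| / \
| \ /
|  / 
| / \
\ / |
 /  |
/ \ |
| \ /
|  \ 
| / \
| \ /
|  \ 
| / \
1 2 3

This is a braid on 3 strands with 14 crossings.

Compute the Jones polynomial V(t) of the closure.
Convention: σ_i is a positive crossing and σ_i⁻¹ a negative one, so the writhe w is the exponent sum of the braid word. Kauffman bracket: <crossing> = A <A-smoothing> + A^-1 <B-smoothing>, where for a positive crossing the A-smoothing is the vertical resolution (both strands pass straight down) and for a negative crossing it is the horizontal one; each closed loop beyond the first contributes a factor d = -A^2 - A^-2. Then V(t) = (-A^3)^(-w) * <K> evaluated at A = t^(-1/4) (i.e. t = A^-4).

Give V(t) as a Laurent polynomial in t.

Reading the diagram top to bottom ('/'-over between positions i,i+1 = s_i, '\'-over = s_i^-1): braid word = s2 s2 s1 s1 s2^-1 s1 s2 s2 s2 s2 s2 s1 s2^-1 s2^-1.
The presented braid s2 s2 s1 s1 s2^-1 s1 s2 s2 s2 s2 s2 s1 s2^-1 s2^-1 on 3 strands reduces by inverse Markov moves (closure unchanged at each step):
  Deconjugate: the word is γ·β·γ⁻¹ with γ = s2 s2 (prefix) and γ⁻¹ = s2^-1 s2^-1 (suffix); strip both.
Reduced to β = s1 s1 s2^-1 s1 s2 s2 s2 s2 s2 s1 on 3 strands, 10 crossings.
Compute on β:
Braid: s1 s1 s2^-1 s1 s2 s2 s2 s2 s2 s1 on 3 strands, 10 crossings.
Writhe w = (#positive) - (#negative) = 9 - 1 = 8.
State-sum expansion of <K>. There are 2^10 = 1024 states.
Smooth each crossing (0=||, 1=⌣⌢); contribution A^(Σ sign_k(1-2s_k)) * d^(L-1).
Tabulate the states by total A-exponent and number of loops L (A-exp: L × count):
  A^10: L=2 ×1
  A^8: L=1 ×4, L=3 ×6
  A^6: L=2 ×35, L=4 ×10
  A^4: L=1 ×35, L=3 ×75, L=5 ×10
  A^2: L=2 ×115, L=4 ×90, L=6 ×5
  A^0: L=3 ×185, L=5 ×66, L=7 ×1
  A^-2: L=4 ×180, L=6 ×30
  A^-4: L=5 ×112, L=7 ×8
  A^-6: L=6 ×44, L=8 ×1
  A^-8: L=7 ×10
  A^-10: L=8 ×1
Each group contributes A^e * Σ count * d^(L-1):
Powers of d = -A^2 - A^-2: d^2 = A^4 + 2 + A^-4; d^3 = -A^6 - 3*A^2 - 3*A^-2 - A^-6; d^4 = A^8 + 4*A^4 + 6 + 4*A^-4 + A^-8; d^5 = -A^10 - 5*A^6 - 10*A^2 - 10*A^-2 - 5*A^-6 - A^-10; d^6 = A^12 + 6*A^8 + 15*A^4 + 20 + 15*A^-4 + 6*A^-8 + A^-12; d^7 = -A^14 - 7*A^10 - 21*A^6 - 35*A^2 - 35*A^-2 - 21*A^-6 - 7*A^-10 - A^-14.
  A^10 * (d) = -A^12 - A^8
  A^8 * (4 + 6*d^2) = 6*A^12 + 16*A^8 + 6*A^4
  A^6 * (35*d + 10*d^3) = -10*A^12 - 65*A^8 - 65*A^4 - 10
  A^4 * (35 + 75*d^2 + 10*d^4) = 10*A^12 + 115*A^8 + 245*A^4 + 115 + 10*A^-4
  A^2 * (115*d + 90*d^3 + 5*d^5) = -5*A^12 - 115*A^8 - 435*A^4 - 435 - 115*A^-4 - 5*A^-8
  A^0 * (185*d^2 + 66*d^4 + d^6) = A^12 + 72*A^8 + 464*A^4 + 786 + 464*A^-4 + 72*A^-8 + A^-12
  A^-2 * (180*d^3 + 30*d^5) = -30*A^8 - 330*A^4 - 840 - 840*A^-4 - 330*A^-8 - 30*A^-12
  A^-4 * (112*d^4 + 8*d^6) = 8*A^8 + 160*A^4 + 568 + 832*A^-4 + 568*A^-8 + 160*A^-12 + 8*A^-16
  A^-6 * (44*d^5 + d^7) = -A^8 - 51*A^4 - 241 - 475*A^-4 - 475*A^-8 - 241*A^-12 - 51*A^-16 - A^-20
  A^-8 * (10*d^6) = 10*A^4 + 60 + 150*A^-4 + 200*A^-8 + 150*A^-12 + 60*A^-16 + 10*A^-20
  A^-10 * (d^7) = -A^4 - 7 - 21*A^-4 - 35*A^-8 - 35*A^-12 - 21*A^-16 - 7*A^-20 - A^-24
Summing the groups: <K> = A^12 - A^8 + 3*A^4 - 4 + 5*A^-4 - 5*A^-8 + 5*A^-12 - 4*A^-16 + 2*A^-20 - A^-24
Normalise by the writhe: (-A^3)^(-w) = (-A^3)^(-8) = A^-24, so f(A) = A^-24 * <K> = A^-12 - A^-16 + 3*A^-20 - 4*A^-24 + 5*A^-28 - 5*A^-32 + 5*A^-36 - 4*A^-40 + 2*A^-44 - A^-48.
Substitute A = t^(-1/4), i.e. A^e → t^(-e/4): V(t) = -t^12 + 2*t^11 - 4*t^10 + 5*t^9 - 5*t^8 + 5*t^7 - 4*t^6 + 3*t^5 - t^4 + t^3

Answer: -t^12 + 2*t^11 - 4*t^10 + 5*t^9 - 5*t^8 + 5*t^7 - 4*t^6 + 3*t^5 - t^4 + t^3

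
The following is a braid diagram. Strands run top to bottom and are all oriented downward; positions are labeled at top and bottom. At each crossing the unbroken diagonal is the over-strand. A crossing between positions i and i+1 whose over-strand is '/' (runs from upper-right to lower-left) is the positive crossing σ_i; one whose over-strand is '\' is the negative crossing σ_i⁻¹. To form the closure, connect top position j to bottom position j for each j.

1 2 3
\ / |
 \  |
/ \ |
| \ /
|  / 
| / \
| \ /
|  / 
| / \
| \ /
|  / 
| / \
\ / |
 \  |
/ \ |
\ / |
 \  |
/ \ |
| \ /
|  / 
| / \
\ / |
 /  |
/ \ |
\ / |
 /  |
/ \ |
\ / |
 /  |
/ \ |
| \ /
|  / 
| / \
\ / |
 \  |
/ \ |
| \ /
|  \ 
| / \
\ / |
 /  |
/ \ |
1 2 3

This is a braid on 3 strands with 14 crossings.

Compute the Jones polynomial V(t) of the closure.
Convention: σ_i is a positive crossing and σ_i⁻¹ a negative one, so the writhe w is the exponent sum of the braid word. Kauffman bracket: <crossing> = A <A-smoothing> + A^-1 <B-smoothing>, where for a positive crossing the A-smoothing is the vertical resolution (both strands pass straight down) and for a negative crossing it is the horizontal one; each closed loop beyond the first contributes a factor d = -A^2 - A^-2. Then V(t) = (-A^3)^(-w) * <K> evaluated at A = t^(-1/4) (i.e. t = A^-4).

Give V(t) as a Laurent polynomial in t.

-t^8 + 2*t^7 - 4*t^6 + 5*t^5 - 5*t^4 + 6*t^3 - 4*t^2 + 3*t - 1

Derivation:
Reading the diagram top to bottom ('/'-over between positions i,i+1 = s_i, '\'-over = s_i^-1): braid word = s1^-1 s2 s2 s2 s1^-1 s1^-1 s2 s1 s1 s1 s2 s1^-1 s2^-1 s1.
The presented braid s1^-1 s2 s2 s2 s1^-1 s1^-1 s2 s1 s1 s1 s2 s1^-1 s2^-1 s1 on 3 strands reduces by inverse Markov moves (closure unchanged at each step):
  Deconjugate: the word is γ·β·γ⁻¹ with γ = s1^-1 (prefix) and γ⁻¹ = s1 (suffix); strip both.
  Deconjugate: the word is γ·β·γ⁻¹ with γ = s2 (prefix) and γ⁻¹ = s2^-1 (suffix); strip both.
Reduced to β = s2 s2 s1^-1 s1^-1 s2 s1 s1 s1 s2 s1^-1 on 3 strands, 10 crossings.
Compute on β:
Braid: s2 s2 s1^-1 s1^-1 s2 s1 s1 s1 s2 s1^-1 on 3 strands, 10 crossings.
Writhe w = (#positive) - (#negative) = 7 - 3 = 4.
Enumerate smoothing states for the bracket polynomial. There are 2^10 = 1024 states.
Each crossing splits two ways (0=vertical, 1=horizontal). The state's weight is A^(#A-smoothings - #B-smoothings) * d^(loops - 1).
Tabulate the states by total A-exponent and number of loops L (A-exp: L × count):
  A^10: L=4 ×1
  A^8: L=3 ×7, L=5 ×3
  A^6: L=2 ×19, L=4 ×23, L=6 ×3
  A^4: L=1 ×20, L=3 ×75, L=5 ×24, L=7 ×1
  A^2: L=2 ×114, L=4 ×86, L=6 ×10
  A^0: L=1 ×51, L=3 ×155, L=5 ×45, L=7 ×1
  A^-2: L=2 ×102, L=4 ×98, L=6 ×10
  A^-4: L=3 ×89, L=5 ×30, L=7 ×1
  A^-6: L=4 ×41, L=6 ×4
  A^-8: L=5 ×10
  A^-10: L=6 ×1
Each group contributes A^e * Σ count * d^(L-1):
Powers of d = -A^2 - A^-2: d^2 = A^4 + 2 + A^-4; d^3 = -A^6 - 3*A^2 - 3*A^-2 - A^-6; d^4 = A^8 + 4*A^4 + 6 + 4*A^-4 + A^-8; d^5 = -A^10 - 5*A^6 - 10*A^2 - 10*A^-2 - 5*A^-6 - A^-10; d^6 = A^12 + 6*A^8 + 15*A^4 + 20 + 15*A^-4 + 6*A^-8 + A^-12.
  A^10 * (d^3) = -A^16 - 3*A^12 - 3*A^8 - A^4
  A^8 * (7*d^2 + 3*d^4) = 3*A^16 + 19*A^12 + 32*A^8 + 19*A^4 + 3
  A^6 * (19*d + 23*d^3 + 3*d^5) = -3*A^16 - 38*A^12 - 118*A^8 - 118*A^4 - 38 - 3*A^-4
  A^4 * (20 + 75*d^2 + 24*d^4 + d^6) = A^16 + 30*A^12 + 186*A^8 + 334*A^4 + 186 + 30*A^-4 + A^-8
  A^2 * (114*d + 86*d^3 + 10*d^5) = -10*A^12 - 136*A^8 - 472*A^4 - 472 - 136*A^-4 - 10*A^-8
  A^0 * (51 + 155*d^2 + 45*d^4 + d^6) = A^12 + 51*A^8 + 350*A^4 + 651 + 350*A^-4 + 51*A^-8 + A^-12
  A^-2 * (102*d + 98*d^3 + 10*d^5) = -10*A^8 - 148*A^4 - 496 - 496*A^-4 - 148*A^-8 - 10*A^-12
  A^-4 * (89*d^2 + 30*d^4 + d^6) = A^8 + 36*A^4 + 224 + 378*A^-4 + 224*A^-8 + 36*A^-12 + A^-16
  A^-6 * (41*d^3 + 4*d^5) = -4*A^4 - 61 - 163*A^-4 - 163*A^-8 - 61*A^-12 - 4*A^-16
  A^-8 * (10*d^4) = 10 + 40*A^-4 + 60*A^-8 + 40*A^-12 + 10*A^-16
  A^-10 * (d^5) = -1 - 5*A^-4 - 10*A^-8 - 10*A^-12 - 5*A^-16 - A^-20
Summing the groups: <K> = -A^12 + 3*A^8 - 4*A^4 + 6 - 5*A^-4 + 5*A^-8 - 4*A^-12 + 2*A^-16 - A^-20
Normalise by the writhe: (-A^3)^(-w) = (-A^3)^(-4) = A^-12, so f(A) = A^-12 * <K> = -1 + 3*A^-4 - 4*A^-8 + 6*A^-12 - 5*A^-16 + 5*A^-20 - 4*A^-24 + 2*A^-28 - A^-32.
Substitute A = t^(-1/4), i.e. A^e → t^(-e/4): V(t) = -t^8 + 2*t^7 - 4*t^6 + 5*t^5 - 5*t^4 + 6*t^3 - 4*t^2 + 3*t - 1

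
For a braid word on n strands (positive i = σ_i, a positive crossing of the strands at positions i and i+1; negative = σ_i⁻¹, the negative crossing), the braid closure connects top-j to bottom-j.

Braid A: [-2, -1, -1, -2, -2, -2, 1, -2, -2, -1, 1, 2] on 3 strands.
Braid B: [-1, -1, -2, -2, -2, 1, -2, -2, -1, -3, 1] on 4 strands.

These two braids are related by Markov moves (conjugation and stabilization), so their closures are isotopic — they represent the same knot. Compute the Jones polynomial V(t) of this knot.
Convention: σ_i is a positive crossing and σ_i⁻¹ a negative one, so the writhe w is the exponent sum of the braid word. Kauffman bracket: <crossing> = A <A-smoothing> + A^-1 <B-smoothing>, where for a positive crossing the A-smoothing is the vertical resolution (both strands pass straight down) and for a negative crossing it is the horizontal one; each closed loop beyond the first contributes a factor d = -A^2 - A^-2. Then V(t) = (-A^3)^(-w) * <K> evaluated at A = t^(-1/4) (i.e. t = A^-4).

Markov-equivalent braids have isotopic closures, hence identical knot invariants. Strip the Markov moves from each word to reach a common short braid β, then compute V(t) once on β.
Braid A: s2^-1 s1^-1 s1^-1 s2^-1 s2^-1 s2^-1 s1 s2^-1 s2^-1 s1^-1 s1 s2 on 3 strands reduces by inverse Markov moves (closure unchanged at each step):
  Deconjugate: the word is γ·β·γ⁻¹ with γ = s2^-1 s1^-1 (prefix) and γ⁻¹ = s1 s2 (suffix); strip both.
Reduced to β = s1^-1 s2^-1 s2^-1 s2^-1 s1 s2^-1 s2^-1 s1^-1 on 3 strands, 8 crossings.
Braid B: s1^-1 s1^-1 s2^-1 s2^-1 s2^-1 s1 s2^-1 s2^-1 s1^-1 s3^-1 s1 on 4 strands reduces by inverse Markov moves (closure unchanged at each step):
  Deconjugate: the word is γ·β·γ⁻¹ with γ = s1^-1 (prefix) and γ⁻¹ = s1 (suffix); strip both.
  Destabilize: the word has the form β·s3^-1 where s3^-1 occurs only as the final letter (β ∈ B_3); drop it and the last strand → 3 strands.
Reduced to β = s1^-1 s2^-1 s2^-1 s2^-1 s1 s2^-1 s2^-1 s1^-1 on 3 strands, 8 crossings.
Both give the same β = s1^-1 s2^-1 s2^-1 s2^-1 s1 s2^-1 s2^-1 s1^-1 on 3 strands, so one state sum suffices:
Braid: s1^-1 s2^-1 s2^-1 s2^-1 s1 s2^-1 s2^-1 s1^-1 on 3 strands, 8 crossings.
Writhe w = (#positive) - (#negative) = 1 - 7 = -6.
Enumerate smoothing states for the bracket polynomial. There are 2^8 = 256 states.
For each crossing: s=0 is the vertical smoothing, s=1 horizontal. Crossing k contributes A^(sign_k * (1 - 2*s_k)); loop factor d = -A^2 - A^-2.
Tabulate the states by total A-exponent and number of loops L (A-exp: L × count):
  A^8: L=6 ×1
  A^6: L=5 ×8
  A^4: L=4 ×27, L=6 ×1
  A^2: L=3 ×49, L=5 ×7
  A^0: L=2 ×49, L=4 ×21
  A^-2: L=1 ×22, L=3 ×34
  A^-4: L=2 ×27, L=4 ×1
  A^-6: L=1 ×5, L=3 ×3
  A^-8: L=2 ×1
Each group contributes A^e * Σ count * d^(L-1):
Powers of d = -A^2 - A^-2: d^2 = A^4 + 2 + A^-4; d^3 = -A^6 - 3*A^2 - 3*A^-2 - A^-6; d^4 = A^8 + 4*A^4 + 6 + 4*A^-4 + A^-8; d^5 = -A^10 - 5*A^6 - 10*A^2 - 10*A^-2 - 5*A^-6 - A^-10.
  A^8 * (d^5) = -A^18 - 5*A^14 - 10*A^10 - 10*A^6 - 5*A^2 - A^-2
  A^6 * (8*d^4) = 8*A^14 + 32*A^10 + 48*A^6 + 32*A^2 + 8*A^-2
  A^4 * (27*d^3 + d^5) = -A^14 - 32*A^10 - 91*A^6 - 91*A^2 - 32*A^-2 - A^-6
  A^2 * (49*d^2 + 7*d^4) = 7*A^10 + 77*A^6 + 140*A^2 + 77*A^-2 + 7*A^-6
  A^0 * (49*d + 21*d^3) = -21*A^6 - 112*A^2 - 112*A^-2 - 21*A^-6
  A^-2 * (22 + 34*d^2) = 34*A^2 + 90*A^-2 + 34*A^-6
  A^-4 * (27*d + d^3) = -A^2 - 30*A^-2 - 30*A^-6 - A^-10
  A^-6 * (5 + 3*d^2) = 3*A^-2 + 11*A^-6 + 3*A^-10
  A^-8 * (d) = -A^-6 - A^-10
Summing the groups: <K> = -A^18 + 2*A^14 - 3*A^10 + 3*A^6 - 3*A^2 + 3*A^-2 - A^-6 + A^-10
Normalise by the writhe: (-A^3)^(-w) = (-A^3)^(6) = A^18, so f(A) = A^18 * <K> = -A^36 + 2*A^32 - 3*A^28 + 3*A^24 - 3*A^20 + 3*A^16 - A^12 + A^8.
Substitute A = t^(-1/4), i.e. A^e → t^(-e/4): V(t) = t^-2 - t^-3 + 3*t^-4 - 3*t^-5 + 3*t^-6 - 3*t^-7 + 2*t^-8 - t^-9

Answer: t^-2 - t^-3 + 3*t^-4 - 3*t^-5 + 3*t^-6 - 3*t^-7 + 2*t^-8 - t^-9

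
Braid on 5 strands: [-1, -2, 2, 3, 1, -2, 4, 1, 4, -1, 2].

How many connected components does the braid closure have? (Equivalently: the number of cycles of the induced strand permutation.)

4

Derivation:
Track the strand permutation on 5 strands, starting from identity.
  step 1: s1^-1 swaps positions 1,2 -> [2 1 3 4 5]
  step 2: s2^-1 swaps positions 2,3 -> [2 3 1 4 5]
  step 3: s2 swaps positions 2,3 -> [2 1 3 4 5]
  step 4: s3 swaps positions 3,4 -> [2 1 4 3 5]
  step 5: s1 swaps positions 1,2 -> [1 2 4 3 5]
  step 6: s2^-1 swaps positions 2,3 -> [1 4 2 3 5]
  step 7: s4 swaps positions 4,5 -> [1 4 2 5 3]
  step 8: s1 swaps positions 1,2 -> [4 1 2 5 3]
  step 9: s4 swaps positions 4,5 -> [4 1 2 3 5]
  step 10: s1^-1 swaps positions 1,2 -> [1 4 2 3 5]
  step 11: s2 swaps positions 2,3 -> [1 2 4 3 5]
Final permutation (position -> original strand): [1 2 4 3 5]
Closure components = cycle count of this permutation = 4.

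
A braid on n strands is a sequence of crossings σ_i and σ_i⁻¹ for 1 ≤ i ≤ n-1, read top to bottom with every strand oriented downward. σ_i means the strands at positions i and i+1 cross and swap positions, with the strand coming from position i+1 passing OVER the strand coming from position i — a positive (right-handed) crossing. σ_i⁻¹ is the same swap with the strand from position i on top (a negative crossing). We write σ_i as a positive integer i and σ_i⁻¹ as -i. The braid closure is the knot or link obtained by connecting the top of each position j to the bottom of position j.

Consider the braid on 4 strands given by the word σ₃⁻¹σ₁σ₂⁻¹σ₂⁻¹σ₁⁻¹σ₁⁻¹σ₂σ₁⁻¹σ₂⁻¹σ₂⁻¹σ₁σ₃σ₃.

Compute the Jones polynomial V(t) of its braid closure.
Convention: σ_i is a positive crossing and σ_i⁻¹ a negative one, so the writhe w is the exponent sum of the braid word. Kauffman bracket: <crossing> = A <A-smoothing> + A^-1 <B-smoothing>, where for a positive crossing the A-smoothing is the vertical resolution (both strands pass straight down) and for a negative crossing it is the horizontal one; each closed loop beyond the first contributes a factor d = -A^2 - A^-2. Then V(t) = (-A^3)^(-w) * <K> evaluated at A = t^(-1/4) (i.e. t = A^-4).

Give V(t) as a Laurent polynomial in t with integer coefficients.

The presented braid s3^-1 s1 s2^-1 s2^-1 s1^-1 s1^-1 s2 s1^-1 s2^-1 s2^-1 s1 s3 s3 on 4 strands reduces by inverse Markov moves (closure unchanged at each step):
  Deconjugate: the word is γ·β·γ⁻¹ with γ = s3^-1 (prefix) and γ⁻¹ = s3 (suffix); strip both.
  Destabilize: the word has the form β·s3 where s3 occurs only as the final letter (β ∈ B_3); drop it and the last strand → 3 strands.
Reduced to β = s1 s2^-1 s2^-1 s1^-1 s1^-1 s2 s1^-1 s2^-1 s2^-1 s1 on 3 strands, 10 crossings.
Compute on β:
Braid: s1 s2^-1 s2^-1 s1^-1 s1^-1 s2 s1^-1 s2^-1 s2^-1 s1 on 3 strands, 10 crossings.
Writhe w = (#positive) - (#negative) = 3 - 7 = -4.
Computing the Kauffman bracket via state sum. There are 2^10 = 1024 states.
For each crossing: s=0 is the vertical smoothing, s=1 horizontal. Crossing k contributes A^(sign_k * (1 - 2*s_k)); loop factor d = -A^2 - A^-2.
Tabulate the states by total A-exponent and number of loops L (A-exp: L × count):
  A^10: L=6 ×1
  A^8: L=5 ×10
  A^6: L=4 ×43, L=6 ×2
  A^4: L=3 ×98, L=5 ×22
  A^2: L=2 ×118, L=4 ×88, L=6 ×4
  A^0: L=1 ×60, L=3 ×162, L=5 ×30
  A^-2: L=2 ×128, L=4 ×79, L=6 ×3
  A^-4: L=1 ×23, L=3 ×84, L=5 ×13
  A^-6: L=2 ×27, L=4 ×18
  A^-8: L=1 ×2, L=3 ×8
  A^-10: L=2 ×1
Each group contributes A^e * Σ count * d^(L-1):
Powers of d = -A^2 - A^-2: d^2 = A^4 + 2 + A^-4; d^3 = -A^6 - 3*A^2 - 3*A^-2 - A^-6; d^4 = A^8 + 4*A^4 + 6 + 4*A^-4 + A^-8; d^5 = -A^10 - 5*A^6 - 10*A^2 - 10*A^-2 - 5*A^-6 - A^-10.
  A^10 * (d^5) = -A^20 - 5*A^16 - 10*A^12 - 10*A^8 - 5*A^4 - 1
  A^8 * (10*d^4) = 10*A^16 + 40*A^12 + 60*A^8 + 40*A^4 + 10
  A^6 * (43*d^3 + 2*d^5) = -2*A^16 - 53*A^12 - 149*A^8 - 149*A^4 - 53 - 2*A^-4
  A^4 * (98*d^2 + 22*d^4) = 22*A^12 + 186*A^8 + 328*A^4 + 186 + 22*A^-4
  A^2 * (118*d + 88*d^3 + 4*d^5) = -4*A^12 - 108*A^8 - 422*A^4 - 422 - 108*A^-4 - 4*A^-8
  A^0 * (60 + 162*d^2 + 30*d^4) = 30*A^8 + 282*A^4 + 564 + 282*A^-4 + 30*A^-8
  A^-2 * (128*d + 79*d^3 + 3*d^5) = -3*A^8 - 94*A^4 - 395 - 395*A^-4 - 94*A^-8 - 3*A^-12
  A^-4 * (23 + 84*d^2 + 13*d^4) = 13*A^4 + 136 + 269*A^-4 + 136*A^-8 + 13*A^-12
  A^-6 * (27*d + 18*d^3) = -18 - 81*A^-4 - 81*A^-8 - 18*A^-12
  A^-8 * (2 + 8*d^2) = 8*A^-4 + 18*A^-8 + 8*A^-12
  A^-10 * (d) = -A^-8 - A^-12
Summing the groups: <K> = -A^20 + 3*A^16 - 5*A^12 + 6*A^8 - 7*A^4 + 7 - 5*A^-4 + 4*A^-8 - A^-12
Normalise by the writhe: (-A^3)^(-w) = (-A^3)^(4) = A^12, so f(A) = A^12 * <K> = -A^32 + 3*A^28 - 5*A^24 + 6*A^20 - 7*A^16 + 7*A^12 - 5*A^8 + 4*A^4 - 1.
Substitute A = t^(-1/4), i.e. A^e → t^(-e/4): V(t) = -1 + 4*t^-1 - 5*t^-2 + 7*t^-3 - 7*t^-4 + 6*t^-5 - 5*t^-6 + 3*t^-7 - t^-8

Answer: -1 + 4*t^-1 - 5*t^-2 + 7*t^-3 - 7*t^-4 + 6*t^-5 - 5*t^-6 + 3*t^-7 - t^-8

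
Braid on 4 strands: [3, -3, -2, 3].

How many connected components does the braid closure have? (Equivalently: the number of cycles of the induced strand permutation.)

Track the strand permutation on 4 strands, starting from identity.
  step 1: s3 swaps positions 3,4 -> [1 2 4 3]
  step 2: s3^-1 swaps positions 3,4 -> [1 2 3 4]
  step 3: s2^-1 swaps positions 2,3 -> [1 3 2 4]
  step 4: s3 swaps positions 3,4 -> [1 3 4 2]
Final permutation (position -> original strand): [1 3 4 2]
Closure components = cycle count of this permutation = 2.

Answer: 2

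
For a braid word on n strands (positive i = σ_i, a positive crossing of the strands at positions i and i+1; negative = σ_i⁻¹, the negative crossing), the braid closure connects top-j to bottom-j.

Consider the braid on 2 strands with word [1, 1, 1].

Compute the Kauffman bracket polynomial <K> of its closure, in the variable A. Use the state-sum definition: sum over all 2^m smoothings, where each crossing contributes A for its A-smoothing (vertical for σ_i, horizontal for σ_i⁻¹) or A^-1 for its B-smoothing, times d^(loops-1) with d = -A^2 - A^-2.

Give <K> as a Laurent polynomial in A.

-A^5 - A^-3 + A^-7

Derivation:
Braid: s1 s1 s1 on 2 strands, 3 crossings.
Writhe w = (#positive) - (#negative) = 3 - 0 = 3.
Enumerate smoothing states for the bracket polynomial. There are 2^3 = 8 states.
For each crossing: s=0 is the vertical smoothing, s=1 horizontal. Crossing k contributes A^(sign_k * (1 - 2*s_k)); loop factor d = -A^2 - A^-2.
  state 000: A-exp=+3, loops=2, term = A^3 * d^1
  state 001: A-exp=+1, loops=1, term = A^1 * d^0
  state 010: A-exp=+1, loops=1, term = A^1 * d^0
  state 011: A-exp=-1, loops=2, term = A^-1 * d^1
  state 100: A-exp=+1, loops=1, term = A^1 * d^0
  state 101: A-exp=-1, loops=2, term = A^-1 * d^1
  state 110: A-exp=-1, loops=2, term = A^-1 * d^1
  state 111: A-exp=-3, loops=3, term = A^-3 * d^2
Collect the terms by A-exponent (count of states per loop number):
Powers of d = -A^2 - A^-2: d^2 = A^4 + 2 + A^-4.
  A^3 * (d) = -A^5 - A
  A^1 * (3) = 3*A
  A^-1 * (3*d) = -3*A - 3*A^-3
  A^-3 * (d^2) = A + 2*A^-3 + A^-7
Summing the groups: <K> = -A^5 - A^-3 + A^-7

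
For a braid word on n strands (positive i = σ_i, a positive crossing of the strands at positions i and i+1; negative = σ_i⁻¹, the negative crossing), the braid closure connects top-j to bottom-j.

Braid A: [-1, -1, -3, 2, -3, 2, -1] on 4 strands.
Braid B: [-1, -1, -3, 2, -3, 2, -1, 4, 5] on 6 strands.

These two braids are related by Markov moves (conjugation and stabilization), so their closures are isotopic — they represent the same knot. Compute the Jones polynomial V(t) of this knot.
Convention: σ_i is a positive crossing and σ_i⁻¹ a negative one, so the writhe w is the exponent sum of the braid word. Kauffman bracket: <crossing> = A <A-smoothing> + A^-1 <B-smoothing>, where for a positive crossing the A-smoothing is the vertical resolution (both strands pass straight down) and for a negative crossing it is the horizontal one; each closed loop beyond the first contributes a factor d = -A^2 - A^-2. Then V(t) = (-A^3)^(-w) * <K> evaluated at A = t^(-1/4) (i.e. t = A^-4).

t - 1 + 2*t^-1 - 3*t^-2 + 3*t^-3 - 2*t^-4 + 2*t^-5 - t^-6

Derivation:
Markov-equivalent braids have isotopic closures, hence identical knot invariants. Strip the Markov moves from each word to reach a common short braid β, then compute V(t) once on β.
Braid A: s1^-1 s1^-1 s3^-1 s2 s3^-1 s2 s1^-1 on 4 strands has no conjugating prefix/suffix or stabilization to strip; take β = s1^-1 s1^-1 s3^-1 s2 s3^-1 s2 s1^-1.
Braid B: s1^-1 s1^-1 s3^-1 s2 s3^-1 s2 s1^-1 s4 s5 on 6 strands reduces by inverse Markov moves (closure unchanged at each step):
  Destabilize: the word has the form β·s5 where s5 occurs only as the final letter (β ∈ B_5); drop it and the last strand → 5 strands.
  Destabilize: the word has the form β·s4 where s4 occurs only as the final letter (β ∈ B_4); drop it and the last strand → 4 strands.
Reduced to β = s1^-1 s1^-1 s3^-1 s2 s3^-1 s2 s1^-1 on 4 strands, 7 crossings.
Both give the same β = s1^-1 s1^-1 s3^-1 s2 s3^-1 s2 s1^-1 on 4 strands, so one state sum suffices:
Braid: s1^-1 s1^-1 s3^-1 s2 s3^-1 s2 s1^-1 on 4 strands, 7 crossings.
Writhe w = (#positive) - (#negative) = 2 - 5 = -3.
Enumerate smoothing states for the bracket polynomial. There are 2^7 = 128 states.
Each crossing splits two ways (0=vertical, 1=horizontal). The state's weight is A^(#A-smoothings - #B-smoothings) * d^(loops - 1).
Tabulate the states by total A-exponent and number of loops L (A-exp: L × count):
  A^7: L=5 ×1
  A^5: L=4 ×7
  A^3: L=3 ×20, L=5 ×1
  A^1: L=2 ×27, L=4 ×8
  A^-1: L=1 ×15, L=3 ×19, L=5 ×1
  A^-3: L=2 ×17, L=4 ×4
  A^-5: L=3 ×7
  A^-7: L=4 ×1
Each group contributes A^e * Σ count * d^(L-1):
Powers of d = -A^2 - A^-2: d^2 = A^4 + 2 + A^-4; d^3 = -A^6 - 3*A^2 - 3*A^-2 - A^-6; d^4 = A^8 + 4*A^4 + 6 + 4*A^-4 + A^-8.
  A^7 * (d^4) = A^15 + 4*A^11 + 6*A^7 + 4*A^3 + A^-1
  A^5 * (7*d^3) = -7*A^11 - 21*A^7 - 21*A^3 - 7*A^-1
  A^3 * (20*d^2 + d^4) = A^11 + 24*A^7 + 46*A^3 + 24*A^-1 + A^-5
  A^1 * (27*d + 8*d^3) = -8*A^7 - 51*A^3 - 51*A^-1 - 8*A^-5
  A^-1 * (15 + 19*d^2 + d^4) = A^7 + 23*A^3 + 59*A^-1 + 23*A^-5 + A^-9
  A^-3 * (17*d + 4*d^3) = -4*A^3 - 29*A^-1 - 29*A^-5 - 4*A^-9
  A^-5 * (7*d^2) = 7*A^-1 + 14*A^-5 + 7*A^-9
  A^-7 * (d^3) = -A^-1 - 3*A^-5 - 3*A^-9 - A^-13
Summing the groups: <K> = A^15 - 2*A^11 + 2*A^7 - 3*A^3 + 3*A^-1 - 2*A^-5 + A^-9 - A^-13
Normalise by the writhe: (-A^3)^(-w) = (-A^3)^(3) = -A^9, so f(A) = -A^9 * <K> = -A^24 + 2*A^20 - 2*A^16 + 3*A^12 - 3*A^8 + 2*A^4 - 1 + A^-4.
Substitute A = t^(-1/4), i.e. A^e → t^(-e/4): V(t) = t - 1 + 2*t^-1 - 3*t^-2 + 3*t^-3 - 2*t^-4 + 2*t^-5 - t^-6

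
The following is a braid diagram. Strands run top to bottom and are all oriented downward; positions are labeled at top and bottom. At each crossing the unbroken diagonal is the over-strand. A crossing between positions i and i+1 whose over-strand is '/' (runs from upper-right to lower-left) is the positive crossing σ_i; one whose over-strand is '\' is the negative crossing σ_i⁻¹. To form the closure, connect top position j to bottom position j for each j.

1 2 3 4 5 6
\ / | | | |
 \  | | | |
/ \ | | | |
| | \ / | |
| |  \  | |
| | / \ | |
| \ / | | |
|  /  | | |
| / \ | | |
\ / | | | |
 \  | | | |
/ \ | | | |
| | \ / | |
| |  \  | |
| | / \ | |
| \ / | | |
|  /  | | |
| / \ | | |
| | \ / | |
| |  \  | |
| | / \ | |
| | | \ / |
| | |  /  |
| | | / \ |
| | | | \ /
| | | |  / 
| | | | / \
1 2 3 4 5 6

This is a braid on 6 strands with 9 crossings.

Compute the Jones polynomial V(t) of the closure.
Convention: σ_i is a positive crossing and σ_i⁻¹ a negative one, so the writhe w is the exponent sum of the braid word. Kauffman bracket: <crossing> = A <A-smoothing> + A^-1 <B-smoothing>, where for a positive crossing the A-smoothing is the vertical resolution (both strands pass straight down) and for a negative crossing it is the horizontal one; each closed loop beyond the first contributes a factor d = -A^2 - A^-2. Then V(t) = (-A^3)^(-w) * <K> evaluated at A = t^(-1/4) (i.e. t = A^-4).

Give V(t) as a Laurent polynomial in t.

Reading the diagram top to bottom ('/'-over between positions i,i+1 = s_i, '\'-over = s_i^-1): braid word = s1^-1 s3^-1 s2 s1^-1 s3^-1 s2 s3^-1 s4 s5.
The presented braid s1^-1 s3^-1 s2 s1^-1 s3^-1 s2 s3^-1 s4 s5 on 6 strands reduces by inverse Markov moves (closure unchanged at each step):
  Destabilize: the word has the form β·s5 where s5 occurs only as the final letter (β ∈ B_5); drop it and the last strand → 5 strands.
  Destabilize: the word has the form β·s4 where s4 occurs only as the final letter (β ∈ B_4); drop it and the last strand → 4 strands.
Reduced to β = s1^-1 s3^-1 s2 s1^-1 s3^-1 s2 s3^-1 on 4 strands, 7 crossings.
Compute on β:
Braid: s1^-1 s3^-1 s2 s1^-1 s3^-1 s2 s3^-1 on 4 strands, 7 crossings.
Writhe w = (#positive) - (#negative) = 2 - 5 = -3.
State-sum expansion of <K>. There are 2^7 = 128 states.
Smooth each crossing (0=||, 1=⌣⌢); contribution A^(Σ sign_k(1-2s_k)) * d^(L-1).
Tabulate the states by total A-exponent and number of loops L (A-exp: L × count):
  A^7: L=5 ×1
  A^5: L=4 ×7
  A^3: L=3 ×20, L=5 ×1
  A^1: L=2 ×29, L=4 ×6
  A^-1: L=1 ×19, L=3 ×16
  A^-3: L=2 ×19, L=4 ×2
  A^-5: L=3 ×7
  A^-7: L=4 ×1
Each group contributes A^e * Σ count * d^(L-1):
Powers of d = -A^2 - A^-2: d^2 = A^4 + 2 + A^-4; d^3 = -A^6 - 3*A^2 - 3*A^-2 - A^-6; d^4 = A^8 + 4*A^4 + 6 + 4*A^-4 + A^-8.
  A^7 * (d^4) = A^15 + 4*A^11 + 6*A^7 + 4*A^3 + A^-1
  A^5 * (7*d^3) = -7*A^11 - 21*A^7 - 21*A^3 - 7*A^-1
  A^3 * (20*d^2 + d^4) = A^11 + 24*A^7 + 46*A^3 + 24*A^-1 + A^-5
  A^1 * (29*d + 6*d^3) = -6*A^7 - 47*A^3 - 47*A^-1 - 6*A^-5
  A^-1 * (19 + 16*d^2) = 16*A^3 + 51*A^-1 + 16*A^-5
  A^-3 * (19*d + 2*d^3) = -2*A^3 - 25*A^-1 - 25*A^-5 - 2*A^-9
  A^-5 * (7*d^2) = 7*A^-1 + 14*A^-5 + 7*A^-9
  A^-7 * (d^3) = -A^-1 - 3*A^-5 - 3*A^-9 - A^-13
Summing the groups: <K> = A^15 - 2*A^11 + 3*A^7 - 4*A^3 + 3*A^-1 - 3*A^-5 + 2*A^-9 - A^-13
Normalise by the writhe: (-A^3)^(-w) = (-A^3)^(3) = -A^9, so f(A) = -A^9 * <K> = -A^24 + 2*A^20 - 3*A^16 + 4*A^12 - 3*A^8 + 3*A^4 - 2 + A^-4.
Substitute A = t^(-1/4), i.e. A^e → t^(-e/4): V(t) = t - 2 + 3*t^-1 - 3*t^-2 + 4*t^-3 - 3*t^-4 + 2*t^-5 - t^-6

Answer: t - 2 + 3*t^-1 - 3*t^-2 + 4*t^-3 - 3*t^-4 + 2*t^-5 - t^-6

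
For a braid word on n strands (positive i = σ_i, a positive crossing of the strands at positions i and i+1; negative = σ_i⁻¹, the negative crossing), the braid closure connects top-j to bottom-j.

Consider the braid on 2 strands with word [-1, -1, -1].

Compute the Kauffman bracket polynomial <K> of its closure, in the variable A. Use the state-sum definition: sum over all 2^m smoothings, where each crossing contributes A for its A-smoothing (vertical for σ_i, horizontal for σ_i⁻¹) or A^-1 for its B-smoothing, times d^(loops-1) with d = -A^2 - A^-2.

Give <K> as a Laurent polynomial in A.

A^7 - A^3 - A^-5

Derivation:
Braid: s1^-1 s1^-1 s1^-1 on 2 strands, 3 crossings.
Writhe w = (#positive) - (#negative) = 0 - 3 = -3.
Enumerate smoothing states for the bracket polynomial. There are 2^3 = 8 states.
Each crossing splits two ways (0=vertical, 1=horizontal). The state's weight is A^(#A-smoothings - #B-smoothings) * d^(loops - 1).
  state 000: A-exp=-3, loops=2, term = A^-3 * d^1
  state 001: A-exp=-1, loops=1, term = A^-1 * d^0
  state 010: A-exp=-1, loops=1, term = A^-1 * d^0
  state 011: A-exp=+1, loops=2, term = A^1 * d^1
  state 100: A-exp=-1, loops=1, term = A^-1 * d^0
  state 101: A-exp=+1, loops=2, term = A^1 * d^1
  state 110: A-exp=+1, loops=2, term = A^1 * d^1
  state 111: A-exp=+3, loops=3, term = A^3 * d^2
Collect the terms by A-exponent (count of states per loop number):
Powers of d = -A^2 - A^-2: d^2 = A^4 + 2 + A^-4.
  A^3 * (d^2) = A^7 + 2*A^3 + A^-1
  A^1 * (3*d) = -3*A^3 - 3*A^-1
  A^-1 * (3) = 3*A^-1
  A^-3 * (d) = -A^-1 - A^-5
Summing the groups: <K> = A^7 - A^3 - A^-5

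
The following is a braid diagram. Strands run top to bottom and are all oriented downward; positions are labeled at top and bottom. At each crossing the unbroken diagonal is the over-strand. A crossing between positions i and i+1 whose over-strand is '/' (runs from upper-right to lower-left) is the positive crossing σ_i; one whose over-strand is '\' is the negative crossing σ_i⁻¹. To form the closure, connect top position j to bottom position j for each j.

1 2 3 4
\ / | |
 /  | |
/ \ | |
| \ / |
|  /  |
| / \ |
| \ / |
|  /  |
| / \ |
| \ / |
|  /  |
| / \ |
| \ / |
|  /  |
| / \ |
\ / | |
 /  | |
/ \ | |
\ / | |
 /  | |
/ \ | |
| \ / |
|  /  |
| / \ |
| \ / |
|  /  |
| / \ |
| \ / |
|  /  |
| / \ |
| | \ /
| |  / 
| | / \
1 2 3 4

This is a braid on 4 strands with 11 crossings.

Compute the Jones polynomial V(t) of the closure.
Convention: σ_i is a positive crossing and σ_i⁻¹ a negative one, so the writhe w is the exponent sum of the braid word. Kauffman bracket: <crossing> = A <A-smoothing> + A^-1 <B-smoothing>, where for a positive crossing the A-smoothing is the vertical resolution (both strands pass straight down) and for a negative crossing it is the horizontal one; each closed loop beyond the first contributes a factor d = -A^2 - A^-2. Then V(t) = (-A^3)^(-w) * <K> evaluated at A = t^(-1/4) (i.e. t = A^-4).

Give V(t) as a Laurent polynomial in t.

Reading the diagram top to bottom ('/'-over between positions i,i+1 = s_i, '\'-over = s_i^-1): braid word = s1 s2 s2 s2 s2 s1 s1 s2 s2 s2 s3.
The presented braid s1 s2 s2 s2 s2 s1 s1 s2 s2 s2 s3 on 4 strands reduces by inverse Markov moves (closure unchanged at each step):
  Destabilize: the word has the form β·s3 where s3 occurs only as the final letter (β ∈ B_3); drop it and the last strand → 3 strands.
Reduced to β = s1 s2 s2 s2 s2 s1 s1 s2 s2 s2 on 3 strands, 10 crossings.
Compute on β:
Braid: s1 s2 s2 s2 s2 s1 s1 s2 s2 s2 on 3 strands, 10 crossings.
Writhe w = (#positive) - (#negative) = 10 - 0 = 10.
Computing the Kauffman bracket via state sum. There are 2^10 = 1024 states.
Smooth each crossing (0=||, 1=⌣⌢); contribution A^(Σ sign_k(1-2s_k)) * d^(L-1).
Tabulate the states by total A-exponent and number of loops L (A-exp: L × count):
  A^10: L=3 ×1
  A^8: L=2 ×10
  A^6: L=1 ×21, L=3 ×24
  A^4: L=2 ×84, L=4 ×36
  A^2: L=1 ×24, L=3 ×151, L=5 ×35
  A^0: L=2 ×72, L=4 ×159, L=6 ×21
  A^-2: L=3 ×98, L=5 ×105, L=7 ×7
  A^-4: L=4 ×76, L=6 ×43, L=8 ×1
  A^-6: L=5 ×35, L=7 ×10
  A^-8: L=6 ×9, L=8 ×1
  A^-10: L=7 ×1
Each group contributes A^e * Σ count * d^(L-1):
Powers of d = -A^2 - A^-2: d^2 = A^4 + 2 + A^-4; d^3 = -A^6 - 3*A^2 - 3*A^-2 - A^-6; d^4 = A^8 + 4*A^4 + 6 + 4*A^-4 + A^-8; d^5 = -A^10 - 5*A^6 - 10*A^2 - 10*A^-2 - 5*A^-6 - A^-10; d^6 = A^12 + 6*A^8 + 15*A^4 + 20 + 15*A^-4 + 6*A^-8 + A^-12; d^7 = -A^14 - 7*A^10 - 21*A^6 - 35*A^2 - 35*A^-2 - 21*A^-6 - 7*A^-10 - A^-14.
  A^10 * (d^2) = A^14 + 2*A^10 + A^6
  A^8 * (10*d) = -10*A^10 - 10*A^6
  A^6 * (21 + 24*d^2) = 24*A^10 + 69*A^6 + 24*A^2
  A^4 * (84*d + 36*d^3) = -36*A^10 - 192*A^6 - 192*A^2 - 36*A^-2
  A^2 * (24 + 151*d^2 + 35*d^4) = 35*A^10 + 291*A^6 + 536*A^2 + 291*A^-2 + 35*A^-6
  A^0 * (72*d + 159*d^3 + 21*d^5) = -21*A^10 - 264*A^6 - 759*A^2 - 759*A^-2 - 264*A^-6 - 21*A^-10
  A^-2 * (98*d^2 + 105*d^4 + 7*d^6) = 7*A^10 + 147*A^6 + 623*A^2 + 966*A^-2 + 623*A^-6 + 147*A^-10 + 7*A^-14
  A^-4 * (76*d^3 + 43*d^5 + d^7) = -A^10 - 50*A^6 - 312*A^2 - 693*A^-2 - 693*A^-6 - 312*A^-10 - 50*A^-14 - A^-18
  A^-6 * (35*d^4 + 10*d^6) = 10*A^6 + 95*A^2 + 290*A^-2 + 410*A^-6 + 290*A^-10 + 95*A^-14 + 10*A^-18
  A^-8 * (9*d^5 + d^7) = -A^6 - 16*A^2 - 66*A^-2 - 125*A^-6 - 125*A^-10 - 66*A^-14 - 16*A^-18 - A^-22
  A^-10 * (d^6) = A^2 + 6*A^-2 + 15*A^-6 + 20*A^-10 + 15*A^-14 + 6*A^-18 + A^-22
Summing the groups: <K> = A^14 + A^6 - A^-2 + A^-6 - A^-10 + A^-14 - A^-18
Normalise by the writhe: (-A^3)^(-w) = (-A^3)^(-10) = A^-30, so f(A) = A^-30 * <K> = A^-16 + A^-24 - A^-32 + A^-36 - A^-40 + A^-44 - A^-48.
Substitute A = t^(-1/4), i.e. A^e → t^(-e/4): V(t) = -t^12 + t^11 - t^10 + t^9 - t^8 + t^6 + t^4

Answer: -t^12 + t^11 - t^10 + t^9 - t^8 + t^6 + t^4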